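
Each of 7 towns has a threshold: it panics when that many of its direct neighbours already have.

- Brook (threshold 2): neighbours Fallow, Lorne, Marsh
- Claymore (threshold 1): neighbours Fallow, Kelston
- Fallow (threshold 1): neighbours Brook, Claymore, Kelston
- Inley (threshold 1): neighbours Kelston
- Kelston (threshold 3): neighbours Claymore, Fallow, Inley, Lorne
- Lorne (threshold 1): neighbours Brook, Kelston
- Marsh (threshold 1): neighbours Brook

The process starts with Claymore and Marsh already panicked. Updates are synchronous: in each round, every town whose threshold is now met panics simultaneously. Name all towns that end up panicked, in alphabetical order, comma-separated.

Round 1 — Claymore, Marsh panic (initial).
Round 2 — checking thresholds:
  Brook: 1 of 3 neighbours < 2, holds.
  Fallow: 1 of 3 neighbours ≥ 1, panics.
  Kelston: 1 of 4 neighbours < 3, holds.
Round 3 — checking thresholds:
  Brook: 2 of 3 neighbours ≥ 2, panics.
  Kelston: 2 of 4 neighbours < 3, holds.
Round 4 — checking thresholds:
  Kelston: 2 of 4 neighbours < 3, holds.
  Lorne: 1 of 2 neighbours ≥ 1, panics.
Round 5 — checking thresholds:
  Kelston: 3 of 4 neighbours ≥ 3, panics.
Round 6 — checking thresholds:
  Inley: 1 of 1 neighbours ≥ 1, panics.
Round 7 — no new panics; cascade stops.

Brook, Claymore, Fallow, Inley, Kelston, Lorne, Marsh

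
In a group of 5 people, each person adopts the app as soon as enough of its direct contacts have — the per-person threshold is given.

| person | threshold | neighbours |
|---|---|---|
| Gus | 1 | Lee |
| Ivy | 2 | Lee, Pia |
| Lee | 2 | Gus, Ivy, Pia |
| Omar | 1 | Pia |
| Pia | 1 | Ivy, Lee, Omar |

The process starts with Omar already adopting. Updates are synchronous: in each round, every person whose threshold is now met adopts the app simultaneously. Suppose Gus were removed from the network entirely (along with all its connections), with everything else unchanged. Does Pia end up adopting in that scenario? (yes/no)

With Gus removed:
Round 1 — Omar adopts the app (initial).
Round 2 — checking thresholds:
  Pia: 1 of 3 neighbours ≥ 1, adopts the app.
Round 3 — no new adoptions; cascade stops.

yes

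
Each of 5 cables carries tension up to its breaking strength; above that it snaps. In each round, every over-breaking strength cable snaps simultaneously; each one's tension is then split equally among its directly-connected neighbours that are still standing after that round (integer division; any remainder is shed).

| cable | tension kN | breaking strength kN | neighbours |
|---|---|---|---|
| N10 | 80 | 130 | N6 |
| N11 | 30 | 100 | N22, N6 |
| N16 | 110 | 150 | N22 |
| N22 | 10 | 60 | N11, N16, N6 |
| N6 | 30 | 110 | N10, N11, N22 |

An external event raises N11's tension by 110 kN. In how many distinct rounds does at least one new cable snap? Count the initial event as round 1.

4

Round 1 — N11 at 140 > 100. N11 snaps.
  N11 sheds 140 kN to N22, N6: 70 each.
    N22: 10+70 = 80 > 60
    N6: 30+70 = 100 ≤ 110
Round 2 — N22 snaps.
  N22 sheds 80 kN to N16, N6: 40 each.
    N16: 110+40 = 150 ≤ 150
    N6: 100+40 = 140 > 110
Round 3 — N6 snaps.
  N6 sheds 140 kN to N10: 140 each.
    N10: 80+140 = 220 > 130
Round 4 — N10 snaps.
  N10 sheds 220 kN: no online neighbours, lost.
No further breaks.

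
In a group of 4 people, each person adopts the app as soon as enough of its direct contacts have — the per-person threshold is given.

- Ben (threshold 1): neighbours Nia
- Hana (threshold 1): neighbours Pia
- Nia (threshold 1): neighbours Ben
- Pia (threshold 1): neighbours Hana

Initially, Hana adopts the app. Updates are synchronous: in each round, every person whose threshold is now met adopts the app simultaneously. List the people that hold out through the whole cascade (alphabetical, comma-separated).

Round 1 — Hana adopts the app (initial).
Round 2 — checking thresholds:
  Pia: 1 of 1 neighbours ≥ 1, adopts the app.
Round 3 — no new adoptions; cascade stops.

Ben, Nia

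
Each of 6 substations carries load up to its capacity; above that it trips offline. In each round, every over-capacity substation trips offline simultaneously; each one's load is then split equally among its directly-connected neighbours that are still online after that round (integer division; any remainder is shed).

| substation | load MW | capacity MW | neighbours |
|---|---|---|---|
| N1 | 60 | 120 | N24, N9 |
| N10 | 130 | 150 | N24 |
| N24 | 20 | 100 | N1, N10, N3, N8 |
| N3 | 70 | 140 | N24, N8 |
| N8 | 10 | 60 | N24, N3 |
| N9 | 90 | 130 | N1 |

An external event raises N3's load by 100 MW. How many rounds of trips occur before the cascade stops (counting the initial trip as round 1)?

Round 1 — N3 at 170 > 140. N3 trips offline.
  N3 sheds 170 MW to N24, N8: 85 each.
    N24: 20+85 = 105 > 100
    N8: 10+85 = 95 > 60
Round 2 — N24, N8 trip offline.
  N24 sheds 105 MW to N1, N10: 52 each (1 lost).
    N1: 60+52 = 112 ≤ 120
    N10: 130+52 = 182 > 150
  N8 sheds 95 MW: no online neighbours, lost.
Round 3 — N10 trips offline.
  N10 sheds 182 MW: no online neighbours, lost.
No further trips.

3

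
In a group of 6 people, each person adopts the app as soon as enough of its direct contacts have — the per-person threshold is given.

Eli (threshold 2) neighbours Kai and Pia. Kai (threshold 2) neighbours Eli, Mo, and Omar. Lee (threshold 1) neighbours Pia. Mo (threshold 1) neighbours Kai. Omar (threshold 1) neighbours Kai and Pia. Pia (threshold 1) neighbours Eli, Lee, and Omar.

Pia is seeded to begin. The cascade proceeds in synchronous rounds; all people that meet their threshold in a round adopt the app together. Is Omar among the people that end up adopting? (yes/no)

yes

Round 1 — Pia adopts the app (initial).
Round 2 — checking thresholds:
  Eli: 1 of 2 neighbours < 2, holds.
  Lee: 1 of 1 neighbours ≥ 1, adopts the app.
  Omar: 1 of 2 neighbours ≥ 1, adopts the app.
Round 3 — no new adoptions; cascade stops.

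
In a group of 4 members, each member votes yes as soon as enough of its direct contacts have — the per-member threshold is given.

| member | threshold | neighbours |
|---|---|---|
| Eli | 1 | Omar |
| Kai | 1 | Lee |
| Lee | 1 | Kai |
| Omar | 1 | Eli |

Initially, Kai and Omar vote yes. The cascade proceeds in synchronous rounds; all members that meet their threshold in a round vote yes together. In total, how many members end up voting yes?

4

Round 1 — Kai, Omar vote yes (initial).
Round 2 — checking thresholds:
  Eli: 1 of 1 neighbours ≥ 1, votes yes.
  Lee: 1 of 1 neighbours ≥ 1, votes yes.
Round 3 — no new yes votes; cascade stops.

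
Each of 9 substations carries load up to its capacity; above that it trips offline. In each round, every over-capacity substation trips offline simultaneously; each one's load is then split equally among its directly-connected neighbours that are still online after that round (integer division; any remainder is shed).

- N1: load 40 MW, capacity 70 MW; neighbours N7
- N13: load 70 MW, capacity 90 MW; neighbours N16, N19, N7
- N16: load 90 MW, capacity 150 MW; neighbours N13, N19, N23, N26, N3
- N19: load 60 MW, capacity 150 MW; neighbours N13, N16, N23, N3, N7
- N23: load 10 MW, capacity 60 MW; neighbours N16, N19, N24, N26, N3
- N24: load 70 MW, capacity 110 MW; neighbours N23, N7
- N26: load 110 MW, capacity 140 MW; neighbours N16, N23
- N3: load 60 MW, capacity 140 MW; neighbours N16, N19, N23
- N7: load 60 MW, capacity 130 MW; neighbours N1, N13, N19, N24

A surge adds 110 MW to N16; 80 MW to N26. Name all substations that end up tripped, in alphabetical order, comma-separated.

Round 1 — N16 at 200 > 150; N26 at 190 > 140. N16, N26 trip offline.
  N16 sheds 200 MW to N13, N19, N23, N3: 50 each.
    N13: 70+50 = 120 > 90
    N19: 60+50 = 110 ≤ 150
    N23: 10+50 = 60 ≤ 60
    N3: 60+50 = 110 ≤ 140
  N26 sheds 190 MW to N23: 190 each.
    N23: 60+190 = 250 > 60
Round 2 — N13, N23 trip offline.
  N13 sheds 120 MW to N19, N7: 60 each.
    N19: 110+60 = 170 > 150
    N7: 60+60 = 120 ≤ 130
  N23 sheds 250 MW to N19, N24, N3: 83 each (1 lost).
    N19: 170+83 = 253 > 150
    N24: 70+83 = 153 > 110
    N3: 110+83 = 193 > 140
Round 3 — N19, N24, N3 trip offline.
  N19 sheds 253 MW to N7: 253 each.
    N7: 120+253 = 373 > 130
  N24 sheds 153 MW to N7: 153 each.
    N7: 373+153 = 526 > 130
  N3 sheds 193 MW: no online neighbours, lost.
Round 4 — N7 trips offline.
  N7 sheds 526 MW to N1: 526 each.
    N1: 40+526 = 566 > 70
Round 5 — N1 trips offline.
  N1 sheds 566 MW: no online neighbours, lost.
No further trips.

N1, N13, N16, N19, N23, N24, N26, N3, N7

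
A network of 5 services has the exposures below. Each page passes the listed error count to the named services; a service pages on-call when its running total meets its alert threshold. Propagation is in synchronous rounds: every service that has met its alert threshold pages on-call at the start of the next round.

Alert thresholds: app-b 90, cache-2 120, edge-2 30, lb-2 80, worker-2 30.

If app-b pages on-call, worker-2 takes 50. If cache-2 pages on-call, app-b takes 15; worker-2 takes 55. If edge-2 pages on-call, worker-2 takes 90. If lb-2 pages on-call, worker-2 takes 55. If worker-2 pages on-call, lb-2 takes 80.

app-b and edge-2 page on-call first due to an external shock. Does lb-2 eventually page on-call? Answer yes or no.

Round 1 — app-b, edge-2 page on-call (initial).
  worker-2: +50+90 → 140 ≥ 30
Round 2 — worker-2 pages on-call.
  lb-2: +80 → 80 ≥ 80
Round 3 — lb-2 pages on-call.
No further pages.

yes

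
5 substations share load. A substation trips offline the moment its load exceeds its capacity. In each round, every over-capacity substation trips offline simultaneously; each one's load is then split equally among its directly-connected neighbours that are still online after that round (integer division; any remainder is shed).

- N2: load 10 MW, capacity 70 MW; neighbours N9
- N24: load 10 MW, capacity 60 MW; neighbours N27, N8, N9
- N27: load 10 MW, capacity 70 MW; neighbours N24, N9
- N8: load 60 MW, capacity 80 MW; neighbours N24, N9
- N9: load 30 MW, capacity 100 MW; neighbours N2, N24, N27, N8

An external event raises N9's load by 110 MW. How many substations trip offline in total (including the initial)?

4

Round 1 — N9 at 140 > 100. N9 trips offline.
  N9 sheds 140 MW to N2, N24, N27, N8: 35 each.
    N2: 10+35 = 45 ≤ 70
    N24: 10+35 = 45 ≤ 60
    N27: 10+35 = 45 ≤ 70
    N8: 60+35 = 95 > 80
Round 2 — N8 trips offline.
  N8 sheds 95 MW to N24: 95 each.
    N24: 45+95 = 140 > 60
Round 3 — N24 trips offline.
  N24 sheds 140 MW to N27: 140 each.
    N27: 45+140 = 185 > 70
Round 4 — N27 trips offline.
  N27 sheds 185 MW: no online neighbours, lost.
No further trips.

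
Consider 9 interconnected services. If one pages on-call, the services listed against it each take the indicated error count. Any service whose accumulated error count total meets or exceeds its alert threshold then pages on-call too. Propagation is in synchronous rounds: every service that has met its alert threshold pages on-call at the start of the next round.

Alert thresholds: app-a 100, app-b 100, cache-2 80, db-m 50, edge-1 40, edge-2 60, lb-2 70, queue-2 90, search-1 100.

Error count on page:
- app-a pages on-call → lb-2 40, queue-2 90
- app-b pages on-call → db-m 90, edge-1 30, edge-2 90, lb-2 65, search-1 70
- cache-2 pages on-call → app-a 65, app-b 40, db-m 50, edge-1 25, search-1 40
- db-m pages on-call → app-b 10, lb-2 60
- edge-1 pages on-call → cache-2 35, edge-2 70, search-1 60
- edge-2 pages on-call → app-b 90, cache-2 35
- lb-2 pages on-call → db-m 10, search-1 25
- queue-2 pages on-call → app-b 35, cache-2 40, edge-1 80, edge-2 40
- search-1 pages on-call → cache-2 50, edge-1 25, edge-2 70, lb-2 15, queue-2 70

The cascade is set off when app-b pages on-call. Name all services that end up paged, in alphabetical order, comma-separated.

app-b, db-m, edge-2, lb-2

Round 1 — app-b pages on-call (initial).
  db-m: +90 → 90 ≥ 50
  edge-1: +30 → 30 < 40
  edge-2: +90 → 90 ≥ 60
  lb-2: +65 → 65 < 70
  search-1: +70 → 70 < 100
Round 2 — db-m, edge-2 page on-call.
  cache-2: +35 → 35 < 80
  lb-2: +60 → 125 ≥ 70
Round 3 — lb-2 pages on-call.
  search-1: +25 → 95 < 100
No further pages.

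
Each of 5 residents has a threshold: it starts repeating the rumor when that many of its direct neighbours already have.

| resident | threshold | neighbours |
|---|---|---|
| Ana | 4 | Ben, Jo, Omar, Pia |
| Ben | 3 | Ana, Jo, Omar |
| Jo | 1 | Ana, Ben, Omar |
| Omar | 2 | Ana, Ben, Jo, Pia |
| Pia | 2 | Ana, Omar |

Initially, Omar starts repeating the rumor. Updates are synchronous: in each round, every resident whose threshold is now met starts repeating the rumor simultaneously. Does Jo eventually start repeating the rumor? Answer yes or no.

Round 1 — Omar starts repeating the rumor (initial).
Round 2 — checking thresholds:
  Ana: 1 of 4 neighbours < 4, below threshold.
  Ben: 1 of 3 neighbours < 3, below threshold.
  Jo: 1 of 3 neighbours ≥ 1, starts repeating the rumor.
  Pia: 1 of 2 neighbours < 2, below threshold.
Round 3 — no new spreads; cascade stops.

yes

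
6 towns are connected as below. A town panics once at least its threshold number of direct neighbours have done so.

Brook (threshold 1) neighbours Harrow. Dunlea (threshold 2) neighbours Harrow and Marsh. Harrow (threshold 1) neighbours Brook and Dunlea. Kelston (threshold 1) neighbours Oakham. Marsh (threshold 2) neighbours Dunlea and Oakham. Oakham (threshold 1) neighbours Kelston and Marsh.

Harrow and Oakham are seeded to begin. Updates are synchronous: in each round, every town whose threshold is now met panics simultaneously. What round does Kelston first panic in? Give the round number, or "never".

2

Round 1 — Harrow, Oakham panic (initial).
Round 2 — checking thresholds:
  Brook: 1 of 1 neighbours ≥ 1, panics.
  Dunlea: 1 of 2 neighbours < 2, holds.
  Kelston: 1 of 1 neighbours ≥ 1, panics.
  Marsh: 1 of 2 neighbours < 2, holds.
Round 3 — no new panics; cascade stops.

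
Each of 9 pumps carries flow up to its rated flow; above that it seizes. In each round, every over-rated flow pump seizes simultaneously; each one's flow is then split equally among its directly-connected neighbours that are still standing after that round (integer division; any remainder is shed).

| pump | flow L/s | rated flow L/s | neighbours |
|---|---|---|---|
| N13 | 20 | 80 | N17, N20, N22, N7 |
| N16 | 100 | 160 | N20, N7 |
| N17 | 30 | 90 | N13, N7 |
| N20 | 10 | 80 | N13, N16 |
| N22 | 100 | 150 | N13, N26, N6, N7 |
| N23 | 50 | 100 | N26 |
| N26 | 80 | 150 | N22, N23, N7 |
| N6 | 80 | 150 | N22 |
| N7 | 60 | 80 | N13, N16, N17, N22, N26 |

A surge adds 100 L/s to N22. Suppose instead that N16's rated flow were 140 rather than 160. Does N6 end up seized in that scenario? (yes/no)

no

With N16's rated flow at 140:
Round 1 — N22 at 200 > 150. N22 seizes.
  N22 sheds 200 L/s to N13, N26, N6, N7: 50 each.
    N13: 20+50 = 70 ≤ 80
    N26: 80+50 = 130 ≤ 150
    N6: 80+50 = 130 ≤ 150
    N7: 60+50 = 110 > 80
Round 2 — N7 seizes.
  N7 sheds 110 L/s to N13, N16, N17, N26: 27 each (2 lost).
    N13: 70+27 = 97 > 80
    N16: 100+27 = 127 ≤ 140
    N17: 30+27 = 57 ≤ 90
    N26: 130+27 = 157 > 150
Round 3 — N13, N26 seize.
  N13 sheds 97 L/s to N17, N20: 48 each (1 lost).
    N17: 57+48 = 105 > 90
    N20: 10+48 = 58 ≤ 80
  N26 sheds 157 L/s to N23: 157 each.
    N23: 50+157 = 207 > 100
Round 4 — N17, N23 seize.
  N17 sheds 105 L/s: no online neighbours, lost.
  N23 sheds 207 L/s: no online neighbours, lost.
No further seizures.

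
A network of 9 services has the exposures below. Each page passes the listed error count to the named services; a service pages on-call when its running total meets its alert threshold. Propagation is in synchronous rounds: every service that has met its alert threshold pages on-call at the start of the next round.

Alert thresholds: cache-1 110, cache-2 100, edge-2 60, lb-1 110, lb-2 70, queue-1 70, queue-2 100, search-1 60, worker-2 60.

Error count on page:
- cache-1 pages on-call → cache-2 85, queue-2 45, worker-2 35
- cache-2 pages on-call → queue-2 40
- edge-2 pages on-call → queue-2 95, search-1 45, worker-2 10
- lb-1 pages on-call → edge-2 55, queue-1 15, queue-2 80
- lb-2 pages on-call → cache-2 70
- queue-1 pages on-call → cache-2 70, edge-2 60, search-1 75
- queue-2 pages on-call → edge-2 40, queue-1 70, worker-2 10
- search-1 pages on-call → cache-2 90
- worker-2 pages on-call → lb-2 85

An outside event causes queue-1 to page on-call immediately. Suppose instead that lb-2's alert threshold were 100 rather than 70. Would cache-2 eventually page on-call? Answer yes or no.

With lb-2's alert threshold at 100:
Round 1 — queue-1 pages on-call (initial).
  cache-2: +70 → 70 < 100
  edge-2: +60 → 60 ≥ 60
  search-1: +75 → 75 ≥ 60
Round 2 — edge-2, search-1 page on-call.
  cache-2: +90 → 160 ≥ 100
  queue-2: +95 → 95 < 100
  worker-2: +10 → 10 < 60
Round 3 — cache-2 pages on-call.
  queue-2: +40 → 135 ≥ 100
Round 4 — queue-2 pages on-call.
  worker-2: +10 → 20 < 60
No further pages.

yes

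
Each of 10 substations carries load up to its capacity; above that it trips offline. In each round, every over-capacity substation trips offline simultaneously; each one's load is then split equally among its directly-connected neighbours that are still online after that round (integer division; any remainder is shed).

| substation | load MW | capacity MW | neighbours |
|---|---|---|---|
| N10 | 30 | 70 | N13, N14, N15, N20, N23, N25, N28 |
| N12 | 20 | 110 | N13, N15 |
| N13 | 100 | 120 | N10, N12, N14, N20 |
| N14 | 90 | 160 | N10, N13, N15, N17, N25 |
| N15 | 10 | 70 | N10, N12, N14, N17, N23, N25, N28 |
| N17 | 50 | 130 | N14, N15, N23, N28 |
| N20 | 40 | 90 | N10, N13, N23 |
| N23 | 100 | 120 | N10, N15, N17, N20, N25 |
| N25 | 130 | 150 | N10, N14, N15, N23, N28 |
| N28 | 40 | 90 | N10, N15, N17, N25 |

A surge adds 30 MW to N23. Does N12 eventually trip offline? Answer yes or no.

no

Round 1 — N23 at 130 > 120. N23 trips offline.
  N23 sheds 130 MW to N10, N15, N17, N20, N25: 26 each.
    N10: 30+26 = 56 ≤ 70
    N15: 10+26 = 36 ≤ 70
    N17: 50+26 = 76 ≤ 130
    N20: 40+26 = 66 ≤ 90
    N25: 130+26 = 156 > 150
Round 2 — N25 trips offline.
  N25 sheds 156 MW to N10, N14, N15, N28: 39 each.
    N10: 56+39 = 95 > 70
    N14: 90+39 = 129 ≤ 160
    N15: 36+39 = 75 > 70
    N28: 40+39 = 79 ≤ 90
Round 3 — N10, N15 trip offline.
  N10 sheds 95 MW to N13, N14, N20, N28: 23 each (3 lost).
    N13: 100+23 = 123 > 120
    N14: 129+23 = 152 ≤ 160
    N20: 66+23 = 89 ≤ 90
    N28: 79+23 = 102 > 90
  N15 sheds 75 MW to N12, N14, N17, N28: 18 each (3 lost).
    N12: 20+18 = 38 ≤ 110
    N14: 152+18 = 170 > 160
    N17: 76+18 = 94 ≤ 130
    N28: 102+18 = 120 > 90
Round 4 — N13, N14, N28 trip offline.
  N13 sheds 123 MW to N12, N20: 61 each (1 lost).
    N12: 38+61 = 99 ≤ 110
    N20: 89+61 = 150 > 90
  N14 sheds 170 MW to N17: 170 each.
    N17: 94+170 = 264 > 130
  N28 sheds 120 MW to N17: 120 each.
    N17: 264+120 = 384 > 130
Round 5 — N17, N20 trip offline.
  N17 sheds 384 MW: no online neighbours, lost.
  N20 sheds 150 MW: no online neighbours, lost.
No further trips.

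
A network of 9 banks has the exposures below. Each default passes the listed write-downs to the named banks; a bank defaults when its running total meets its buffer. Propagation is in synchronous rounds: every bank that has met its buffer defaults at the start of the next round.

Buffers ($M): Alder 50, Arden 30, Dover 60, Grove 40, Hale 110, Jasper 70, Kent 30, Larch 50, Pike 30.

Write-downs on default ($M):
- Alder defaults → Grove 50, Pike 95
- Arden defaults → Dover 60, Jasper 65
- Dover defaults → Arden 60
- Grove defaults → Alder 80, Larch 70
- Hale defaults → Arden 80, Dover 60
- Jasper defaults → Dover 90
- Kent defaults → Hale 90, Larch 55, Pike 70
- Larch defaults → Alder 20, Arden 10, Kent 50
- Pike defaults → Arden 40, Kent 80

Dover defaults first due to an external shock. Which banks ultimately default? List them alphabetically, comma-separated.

Arden, Dover

Round 1 — Dover defaults (initial).
  Arden: +60 → 60 ≥ 30
Round 2 — Arden defaults.
  Jasper: +65 → 65 < 70
No further defaults.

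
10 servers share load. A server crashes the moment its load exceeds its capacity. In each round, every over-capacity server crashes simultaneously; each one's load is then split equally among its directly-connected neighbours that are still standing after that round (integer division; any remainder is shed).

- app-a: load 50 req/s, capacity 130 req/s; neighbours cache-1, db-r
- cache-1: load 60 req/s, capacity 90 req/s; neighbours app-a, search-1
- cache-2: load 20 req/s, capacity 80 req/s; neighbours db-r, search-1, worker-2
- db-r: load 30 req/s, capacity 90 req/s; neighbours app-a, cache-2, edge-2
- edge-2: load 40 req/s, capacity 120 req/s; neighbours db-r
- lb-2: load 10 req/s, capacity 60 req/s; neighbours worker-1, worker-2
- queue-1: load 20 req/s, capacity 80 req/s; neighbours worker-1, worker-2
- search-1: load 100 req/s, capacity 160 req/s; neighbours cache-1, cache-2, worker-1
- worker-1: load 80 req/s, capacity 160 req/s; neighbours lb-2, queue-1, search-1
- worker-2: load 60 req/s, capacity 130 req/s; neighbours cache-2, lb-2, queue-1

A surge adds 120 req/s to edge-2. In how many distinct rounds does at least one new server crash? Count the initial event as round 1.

Round 1 — edge-2 at 160 > 120. edge-2 crashes.
  edge-2 sheds 160 req/s to db-r: 160 each.
    db-r: 30+160 = 190 > 90
Round 2 — db-r crashes.
  db-r sheds 190 req/s to app-a, cache-2: 95 each.
    app-a: 50+95 = 145 > 130
    cache-2: 20+95 = 115 > 80
Round 3 — app-a, cache-2 crash.
  app-a sheds 145 req/s to cache-1: 145 each.
    cache-1: 60+145 = 205 > 90
  cache-2 sheds 115 req/s to search-1, worker-2: 57 each (1 lost).
    search-1: 100+57 = 157 ≤ 160
    worker-2: 60+57 = 117 ≤ 130
Round 4 — cache-1 crashes.
  cache-1 sheds 205 req/s to search-1: 205 each.
    search-1: 157+205 = 362 > 160
Round 5 — search-1 crashes.
  search-1 sheds 362 req/s to worker-1: 362 each.
    worker-1: 80+362 = 442 > 160
Round 6 — worker-1 crashes.
  worker-1 sheds 442 req/s to lb-2, queue-1: 221 each.
    lb-2: 10+221 = 231 > 60
    queue-1: 20+221 = 241 > 80
Round 7 — lb-2, queue-1 crash.
  lb-2 sheds 231 req/s to worker-2: 231 each.
    worker-2: 117+231 = 348 > 130
  queue-1 sheds 241 req/s to worker-2: 241 each.
    worker-2: 348+241 = 589 > 130
Round 8 — worker-2 crashes.
  worker-2 sheds 589 req/s: no online neighbours, lost.
No further crashes.

8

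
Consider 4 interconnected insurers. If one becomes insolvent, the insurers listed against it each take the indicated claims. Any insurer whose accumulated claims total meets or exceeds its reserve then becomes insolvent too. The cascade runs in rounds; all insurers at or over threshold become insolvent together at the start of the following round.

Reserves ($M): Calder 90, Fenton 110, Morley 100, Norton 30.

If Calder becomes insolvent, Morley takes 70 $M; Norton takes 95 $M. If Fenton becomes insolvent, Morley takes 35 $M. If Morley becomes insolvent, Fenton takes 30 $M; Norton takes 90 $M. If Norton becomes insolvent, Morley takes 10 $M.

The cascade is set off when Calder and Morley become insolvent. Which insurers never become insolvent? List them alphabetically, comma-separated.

Round 1 — Calder, Morley become insolvent (initial).
  Fenton: +30 → 30 < 110
  Norton: +95+90 → 185 ≥ 30
Round 2 — Norton becomes insolvent.
No further insolvencies.

Fenton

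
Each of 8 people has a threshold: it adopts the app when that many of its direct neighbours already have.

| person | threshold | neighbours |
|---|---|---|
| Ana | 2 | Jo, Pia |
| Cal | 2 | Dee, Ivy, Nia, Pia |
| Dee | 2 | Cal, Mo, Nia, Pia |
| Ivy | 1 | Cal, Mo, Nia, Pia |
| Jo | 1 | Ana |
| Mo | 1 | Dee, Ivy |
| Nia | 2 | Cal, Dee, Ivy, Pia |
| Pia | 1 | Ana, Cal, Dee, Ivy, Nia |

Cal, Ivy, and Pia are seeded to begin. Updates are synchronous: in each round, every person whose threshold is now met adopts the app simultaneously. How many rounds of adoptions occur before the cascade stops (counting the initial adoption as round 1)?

2

Round 1 — Cal, Ivy, Pia adopt the app (initial).
Round 2 — checking thresholds:
  Ana: 1 of 2 neighbours < 2, holds.
  Dee: 2 of 4 neighbours ≥ 2, adopts the app.
  Mo: 1 of 2 neighbours ≥ 1, adopts the app.
  Nia: 3 of 4 neighbours ≥ 2, adopts the app.
Round 3 — no new adoptions; cascade stops.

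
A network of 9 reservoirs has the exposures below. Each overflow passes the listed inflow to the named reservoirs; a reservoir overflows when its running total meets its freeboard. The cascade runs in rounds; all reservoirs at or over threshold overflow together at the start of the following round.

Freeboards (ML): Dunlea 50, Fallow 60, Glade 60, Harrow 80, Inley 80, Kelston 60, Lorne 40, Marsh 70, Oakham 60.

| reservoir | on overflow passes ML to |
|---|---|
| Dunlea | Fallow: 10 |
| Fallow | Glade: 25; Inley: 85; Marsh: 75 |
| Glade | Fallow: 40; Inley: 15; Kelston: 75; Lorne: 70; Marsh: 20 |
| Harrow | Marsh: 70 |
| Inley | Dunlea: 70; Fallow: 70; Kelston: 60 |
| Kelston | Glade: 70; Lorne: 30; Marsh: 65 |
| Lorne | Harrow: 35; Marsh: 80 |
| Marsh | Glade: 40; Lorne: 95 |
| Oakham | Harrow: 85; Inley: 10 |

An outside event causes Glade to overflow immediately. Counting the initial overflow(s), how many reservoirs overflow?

Round 1 — Glade overflows (initial).
  Fallow: +40 → 40 < 60
  Inley: +15 → 15 < 80
  Kelston: +75 → 75 ≥ 60
  Lorne: +70 → 70 ≥ 40
  Marsh: +20 → 20 < 70
Round 2 — Kelston, Lorne overflow.
  Harrow: +35 → 35 < 80
  Marsh: +65+80 → 165 ≥ 70
Round 3 — Marsh overflows.
No further overflows.

4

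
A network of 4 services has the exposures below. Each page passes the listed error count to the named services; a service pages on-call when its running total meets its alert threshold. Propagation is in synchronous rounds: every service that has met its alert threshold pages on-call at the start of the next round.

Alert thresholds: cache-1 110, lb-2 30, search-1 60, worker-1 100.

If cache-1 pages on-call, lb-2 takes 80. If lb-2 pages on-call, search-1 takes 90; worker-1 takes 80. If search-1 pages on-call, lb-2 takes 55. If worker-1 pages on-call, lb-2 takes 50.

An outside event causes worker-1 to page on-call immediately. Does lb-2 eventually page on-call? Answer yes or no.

yes

Round 1 — worker-1 pages on-call (initial).
  lb-2: +50 → 50 ≥ 30
Round 2 — lb-2 pages on-call.
  search-1: +90 → 90 ≥ 60
Round 3 — search-1 pages on-call.
No further pages.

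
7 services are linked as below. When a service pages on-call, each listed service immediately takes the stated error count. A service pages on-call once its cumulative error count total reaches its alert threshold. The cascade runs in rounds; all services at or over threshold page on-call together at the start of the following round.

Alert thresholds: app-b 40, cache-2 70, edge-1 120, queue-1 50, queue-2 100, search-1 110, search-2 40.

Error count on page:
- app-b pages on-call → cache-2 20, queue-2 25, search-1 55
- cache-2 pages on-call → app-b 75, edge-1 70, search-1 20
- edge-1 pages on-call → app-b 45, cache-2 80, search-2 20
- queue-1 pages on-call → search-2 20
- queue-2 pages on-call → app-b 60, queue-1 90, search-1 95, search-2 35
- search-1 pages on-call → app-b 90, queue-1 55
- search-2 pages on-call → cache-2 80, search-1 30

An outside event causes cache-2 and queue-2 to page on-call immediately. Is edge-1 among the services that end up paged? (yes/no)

no

Round 1 — cache-2, queue-2 page on-call (initial).
  app-b: +75+60 → 135 ≥ 40
  edge-1: +70 → 70 < 120
  queue-1: +90 → 90 ≥ 50
  search-1: +20+95 → 115 ≥ 110
  search-2: +35 → 35 < 40
Round 2 — app-b, queue-1, search-1 page on-call.
  search-2: +20 → 55 ≥ 40
Round 3 — search-2 pages on-call.
No further pages.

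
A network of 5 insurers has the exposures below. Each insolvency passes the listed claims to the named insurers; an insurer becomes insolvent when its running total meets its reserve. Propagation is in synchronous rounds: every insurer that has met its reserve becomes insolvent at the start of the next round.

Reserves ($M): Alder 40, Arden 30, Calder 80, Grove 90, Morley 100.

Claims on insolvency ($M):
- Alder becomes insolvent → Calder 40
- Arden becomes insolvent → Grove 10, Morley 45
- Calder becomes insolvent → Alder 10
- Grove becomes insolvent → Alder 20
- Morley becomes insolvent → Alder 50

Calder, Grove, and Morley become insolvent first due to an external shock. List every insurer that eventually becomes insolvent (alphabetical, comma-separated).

Round 1 — Calder, Grove, Morley become insolvent (initial).
  Alder: +10+20+50 → 80 ≥ 40
Round 2 — Alder becomes insolvent.
No further insolvencies.

Alder, Calder, Grove, Morley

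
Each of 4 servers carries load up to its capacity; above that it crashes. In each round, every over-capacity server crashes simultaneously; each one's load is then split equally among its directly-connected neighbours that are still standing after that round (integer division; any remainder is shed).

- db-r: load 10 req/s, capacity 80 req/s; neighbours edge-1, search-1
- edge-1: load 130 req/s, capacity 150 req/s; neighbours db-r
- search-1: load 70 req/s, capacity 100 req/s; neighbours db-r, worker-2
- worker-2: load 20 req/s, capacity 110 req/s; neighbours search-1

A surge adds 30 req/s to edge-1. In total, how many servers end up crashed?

4

Round 1 — edge-1 at 160 > 150. edge-1 crashes.
  edge-1 sheds 160 req/s to db-r: 160 each.
    db-r: 10+160 = 170 > 80
Round 2 — db-r crashes.
  db-r sheds 170 req/s to search-1: 170 each.
    search-1: 70+170 = 240 > 100
Round 3 — search-1 crashes.
  search-1 sheds 240 req/s to worker-2: 240 each.
    worker-2: 20+240 = 260 > 110
Round 4 — worker-2 crashes.
  worker-2 sheds 260 req/s: no online neighbours, lost.
No further crashes.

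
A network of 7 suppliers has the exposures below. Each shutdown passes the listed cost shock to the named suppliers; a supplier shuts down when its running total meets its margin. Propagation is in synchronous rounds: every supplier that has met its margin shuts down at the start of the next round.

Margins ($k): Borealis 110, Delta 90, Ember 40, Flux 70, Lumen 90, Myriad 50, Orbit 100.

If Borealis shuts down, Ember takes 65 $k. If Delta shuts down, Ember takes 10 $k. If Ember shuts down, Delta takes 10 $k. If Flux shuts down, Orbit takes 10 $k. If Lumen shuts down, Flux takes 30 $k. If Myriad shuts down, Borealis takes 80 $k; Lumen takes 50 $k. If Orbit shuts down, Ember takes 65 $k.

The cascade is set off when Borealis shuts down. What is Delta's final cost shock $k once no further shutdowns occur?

Round 1 — Borealis shuts down (initial).
  Ember: +65 → 65 ≥ 40
Round 2 — Ember shuts down.
  Delta: +10 → 10 < 90
No further shutdowns.

10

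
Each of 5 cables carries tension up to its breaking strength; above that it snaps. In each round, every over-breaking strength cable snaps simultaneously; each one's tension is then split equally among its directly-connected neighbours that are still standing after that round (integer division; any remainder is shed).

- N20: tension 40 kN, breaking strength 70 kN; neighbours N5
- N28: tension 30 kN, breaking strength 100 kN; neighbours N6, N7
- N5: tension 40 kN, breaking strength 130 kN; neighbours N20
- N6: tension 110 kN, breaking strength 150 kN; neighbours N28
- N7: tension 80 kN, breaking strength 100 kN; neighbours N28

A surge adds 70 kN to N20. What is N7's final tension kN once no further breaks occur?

Round 1 — N20 at 110 > 70. N20 snaps.
  N20 sheds 110 kN to N5: 110 each.
    N5: 40+110 = 150 > 130
Round 2 — N5 snaps.
  N5 sheds 150 kN: no online neighbours, lost.
No further breaks.

80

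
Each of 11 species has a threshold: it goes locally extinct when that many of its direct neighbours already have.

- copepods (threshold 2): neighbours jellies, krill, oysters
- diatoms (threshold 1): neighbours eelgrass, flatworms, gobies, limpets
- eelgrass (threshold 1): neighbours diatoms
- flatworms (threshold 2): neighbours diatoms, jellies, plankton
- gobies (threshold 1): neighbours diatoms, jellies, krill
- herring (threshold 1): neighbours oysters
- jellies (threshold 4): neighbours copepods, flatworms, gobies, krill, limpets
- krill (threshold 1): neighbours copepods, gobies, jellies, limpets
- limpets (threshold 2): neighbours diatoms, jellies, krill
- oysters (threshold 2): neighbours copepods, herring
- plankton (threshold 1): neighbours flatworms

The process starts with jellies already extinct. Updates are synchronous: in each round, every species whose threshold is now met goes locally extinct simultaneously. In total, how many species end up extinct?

9

Round 1 — jellies goes locally extinct (initial).
Round 2 — checking thresholds:
  copepods: 1 of 3 neighbours < 2, holds.
  flatworms: 1 of 3 neighbours < 2, holds.
  gobies: 1 of 3 neighbours ≥ 1, goes locally extinct.
  krill: 1 of 4 neighbours ≥ 1, goes locally extinct.
  limpets: 1 of 3 neighbours < 2, holds.
Round 3 — checking thresholds:
  copepods: 2 of 3 neighbours ≥ 2, goes locally extinct.
  diatoms: 1 of 4 neighbours ≥ 1, goes locally extinct.
  flatworms: 1 of 3 neighbours < 2, holds.
  limpets: 2 of 3 neighbours ≥ 2, goes locally extinct.
Round 4 — checking thresholds:
  eelgrass: 1 of 1 neighbours ≥ 1, goes locally extinct.
  flatworms: 2 of 3 neighbours ≥ 2, goes locally extinct.
  oysters: 1 of 2 neighbours < 2, holds.
Round 5 — checking thresholds:
  oysters: 1 of 2 neighbours < 2, holds.
  plankton: 1 of 1 neighbours ≥ 1, goes locally extinct.
Round 6 — no new extinctions; cascade stops.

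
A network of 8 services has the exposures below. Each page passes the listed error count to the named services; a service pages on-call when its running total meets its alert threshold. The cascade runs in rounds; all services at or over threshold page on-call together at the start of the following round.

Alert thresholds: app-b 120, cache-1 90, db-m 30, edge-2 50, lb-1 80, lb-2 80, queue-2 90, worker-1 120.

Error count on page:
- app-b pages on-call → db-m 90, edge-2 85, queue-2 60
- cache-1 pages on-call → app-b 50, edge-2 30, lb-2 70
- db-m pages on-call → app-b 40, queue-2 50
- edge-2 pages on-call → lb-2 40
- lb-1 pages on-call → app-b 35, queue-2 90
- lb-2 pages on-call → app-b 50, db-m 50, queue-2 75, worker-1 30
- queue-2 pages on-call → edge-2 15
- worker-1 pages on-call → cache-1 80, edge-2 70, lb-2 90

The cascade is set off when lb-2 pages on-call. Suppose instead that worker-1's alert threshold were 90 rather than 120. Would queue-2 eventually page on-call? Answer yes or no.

yes

With worker-1's alert threshold at 90:
Round 1 — lb-2 pages on-call (initial).
  app-b: +50 → 50 < 120
  db-m: +50 → 50 ≥ 30
  queue-2: +75 → 75 < 90
  worker-1: +30 → 30 < 90
Round 2 — db-m pages on-call.
  app-b: +40 → 90 < 120
  queue-2: +50 → 125 ≥ 90
Round 3 — queue-2 pages on-call.
  edge-2: +15 → 15 < 50
No further pages.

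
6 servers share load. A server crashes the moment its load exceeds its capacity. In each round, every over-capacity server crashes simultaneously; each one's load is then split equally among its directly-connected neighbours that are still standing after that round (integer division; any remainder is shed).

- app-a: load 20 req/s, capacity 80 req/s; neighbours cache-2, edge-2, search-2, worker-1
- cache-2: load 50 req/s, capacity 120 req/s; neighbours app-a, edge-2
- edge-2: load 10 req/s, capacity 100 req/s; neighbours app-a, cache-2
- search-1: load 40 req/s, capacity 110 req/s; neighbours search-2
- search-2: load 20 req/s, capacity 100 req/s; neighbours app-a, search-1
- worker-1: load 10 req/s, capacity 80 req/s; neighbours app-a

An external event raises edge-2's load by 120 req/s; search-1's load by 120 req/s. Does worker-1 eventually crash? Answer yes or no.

no

Round 1 — edge-2 at 130 > 100; search-1 at 160 > 110. edge-2, search-1 crash.
  edge-2 sheds 130 req/s to app-a, cache-2: 65 each.
    app-a: 20+65 = 85 > 80
    cache-2: 50+65 = 115 ≤ 120
  search-1 sheds 160 req/s to search-2: 160 each.
    search-2: 20+160 = 180 > 100
Round 2 — app-a, search-2 crash.
  app-a sheds 85 req/s to cache-2, worker-1: 42 each (1 lost).
    cache-2: 115+42 = 157 > 120
    worker-1: 10+42 = 52 ≤ 80
  search-2 sheds 180 req/s: no online neighbours, lost.
Round 3 — cache-2 crashes.
  cache-2 sheds 157 req/s: no online neighbours, lost.
No further crashes.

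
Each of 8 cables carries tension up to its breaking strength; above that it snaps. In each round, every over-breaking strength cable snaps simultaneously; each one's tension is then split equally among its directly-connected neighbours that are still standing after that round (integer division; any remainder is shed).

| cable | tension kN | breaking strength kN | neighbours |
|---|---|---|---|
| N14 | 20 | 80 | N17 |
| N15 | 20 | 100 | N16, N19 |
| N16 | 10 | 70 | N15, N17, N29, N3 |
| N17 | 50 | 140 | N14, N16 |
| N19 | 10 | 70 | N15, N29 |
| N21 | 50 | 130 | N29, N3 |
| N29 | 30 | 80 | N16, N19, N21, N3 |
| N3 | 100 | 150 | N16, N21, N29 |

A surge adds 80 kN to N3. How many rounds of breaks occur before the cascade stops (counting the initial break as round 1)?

3

Round 1 — N3 at 180 > 150. N3 snaps.
  N3 sheds 180 kN to N16, N21, N29: 60 each.
    N16: 10+60 = 70 ≤ 70
    N21: 50+60 = 110 ≤ 130
    N29: 30+60 = 90 > 80
Round 2 — N29 snaps.
  N29 sheds 90 kN to N16, N19, N21: 30 each.
    N16: 70+30 = 100 > 70
    N19: 10+30 = 40 ≤ 70
    N21: 110+30 = 140 > 130
Round 3 — N16, N21 snap.
  N16 sheds 100 kN to N15, N17: 50 each.
    N15: 20+50 = 70 ≤ 100
    N17: 50+50 = 100 ≤ 140
  N21 sheds 140 kN: no online neighbours, lost.
No further breaks.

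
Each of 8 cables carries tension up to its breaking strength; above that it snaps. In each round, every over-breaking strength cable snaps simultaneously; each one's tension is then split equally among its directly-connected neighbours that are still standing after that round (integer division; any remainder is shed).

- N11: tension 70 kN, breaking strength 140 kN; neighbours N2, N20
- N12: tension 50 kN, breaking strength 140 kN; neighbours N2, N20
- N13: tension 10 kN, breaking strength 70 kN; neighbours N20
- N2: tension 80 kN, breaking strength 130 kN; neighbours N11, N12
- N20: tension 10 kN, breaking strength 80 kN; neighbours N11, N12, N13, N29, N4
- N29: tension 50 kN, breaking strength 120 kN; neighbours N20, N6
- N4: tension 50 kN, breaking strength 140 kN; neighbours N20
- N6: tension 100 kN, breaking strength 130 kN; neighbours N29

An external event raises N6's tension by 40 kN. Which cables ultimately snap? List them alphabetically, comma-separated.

Round 1 — N6 at 140 > 130. N6 snaps.
  N6 sheds 140 kN to N29: 140 each.
    N29: 50+140 = 190 > 120
Round 2 — N29 snaps.
  N29 sheds 190 kN to N20: 190 each.
    N20: 10+190 = 200 > 80
Round 3 — N20 snaps.
  N20 sheds 200 kN to N11, N12, N13, N4: 50 each.
    N11: 70+50 = 120 ≤ 140
    N12: 50+50 = 100 ≤ 140
    N13: 10+50 = 60 ≤ 70
    N4: 50+50 = 100 ≤ 140
No further breaks.

N20, N29, N6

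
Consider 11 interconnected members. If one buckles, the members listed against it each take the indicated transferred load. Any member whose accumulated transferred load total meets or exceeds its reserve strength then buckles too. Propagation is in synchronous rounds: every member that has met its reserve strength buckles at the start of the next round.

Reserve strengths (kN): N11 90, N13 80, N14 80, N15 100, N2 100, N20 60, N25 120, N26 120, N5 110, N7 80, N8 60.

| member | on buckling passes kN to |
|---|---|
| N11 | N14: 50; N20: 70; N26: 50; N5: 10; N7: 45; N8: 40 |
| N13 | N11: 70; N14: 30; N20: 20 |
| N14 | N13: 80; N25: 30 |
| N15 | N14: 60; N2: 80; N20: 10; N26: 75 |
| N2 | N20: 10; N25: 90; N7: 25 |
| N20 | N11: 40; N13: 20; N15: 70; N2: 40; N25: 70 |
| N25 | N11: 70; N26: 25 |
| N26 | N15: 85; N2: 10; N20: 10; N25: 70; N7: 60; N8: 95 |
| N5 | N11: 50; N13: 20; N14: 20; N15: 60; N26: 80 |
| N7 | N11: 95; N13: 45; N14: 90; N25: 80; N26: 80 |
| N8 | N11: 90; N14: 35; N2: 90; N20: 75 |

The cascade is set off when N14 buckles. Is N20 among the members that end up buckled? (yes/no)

Round 1 — N14 buckles (initial).
  N13: +80 → 80 ≥ 80
  N25: +30 → 30 < 120
Round 2 — N13 buckles.
  N11: +70 → 70 < 90
  N20: +20 → 20 < 60
No further bucklings.

no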